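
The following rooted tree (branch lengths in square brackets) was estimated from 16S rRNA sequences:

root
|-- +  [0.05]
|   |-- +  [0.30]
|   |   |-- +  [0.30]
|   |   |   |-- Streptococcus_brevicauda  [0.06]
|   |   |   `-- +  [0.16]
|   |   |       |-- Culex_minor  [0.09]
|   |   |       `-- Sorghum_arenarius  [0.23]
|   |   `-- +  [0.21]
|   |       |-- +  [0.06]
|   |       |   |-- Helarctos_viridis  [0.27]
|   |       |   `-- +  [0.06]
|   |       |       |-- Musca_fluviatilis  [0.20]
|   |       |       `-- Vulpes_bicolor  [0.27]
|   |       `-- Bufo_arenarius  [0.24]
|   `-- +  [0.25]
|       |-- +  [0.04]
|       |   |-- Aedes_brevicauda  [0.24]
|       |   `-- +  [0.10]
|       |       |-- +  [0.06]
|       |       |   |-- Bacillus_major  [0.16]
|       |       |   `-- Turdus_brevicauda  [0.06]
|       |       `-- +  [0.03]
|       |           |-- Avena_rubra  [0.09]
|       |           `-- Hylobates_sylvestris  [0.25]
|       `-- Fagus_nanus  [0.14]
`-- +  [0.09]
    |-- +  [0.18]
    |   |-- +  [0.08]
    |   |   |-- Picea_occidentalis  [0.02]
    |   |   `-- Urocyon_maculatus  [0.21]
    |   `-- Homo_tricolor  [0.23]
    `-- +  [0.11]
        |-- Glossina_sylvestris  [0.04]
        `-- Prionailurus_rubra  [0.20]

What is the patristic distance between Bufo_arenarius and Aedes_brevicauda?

The path runs Bufo_arenarius → … → MRCA → … → Aedes_brevicauda; the MRCA is the node subtending (((Streptococcus_brevicauda,(Culex_minor,Sorghum_arenarius)),((Helarctos_viridis,(Musca_fluviatilis,Vulpes_bicolor)),Bufo_arenarius)),((Aedes_brevicauda,((Bacillus_major,Turdus_brevicauda),(Avena_rubra,Hylobates_sylvestris))),Fagus_nanus)).
Branch lengths along that path: 0.24 + 0.21 + 0.30 + 0.25 + 0.04 + 0.24 = 1.28.

1.28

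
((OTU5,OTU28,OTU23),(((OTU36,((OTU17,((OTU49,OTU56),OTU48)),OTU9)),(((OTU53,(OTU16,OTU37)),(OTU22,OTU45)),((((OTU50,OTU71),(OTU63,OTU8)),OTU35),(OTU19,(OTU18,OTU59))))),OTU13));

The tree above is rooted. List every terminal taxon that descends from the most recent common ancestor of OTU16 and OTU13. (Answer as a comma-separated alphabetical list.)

OTU13, OTU16, OTU17, OTU18, OTU19, OTU22, OTU35, OTU36, OTU37, OTU45, OTU48, OTU49, OTU50, OTU53, OTU56, OTU59, OTU63, OTU71, OTU8, OTU9

Tracing OTU16: it sits inside (OTU16,OTU37).
Tracing OTU13: it sits inside (((OTU36,((OTU17,((OTU49,OTU56),OTU48)),OTU9)),(((OTU53,(OTU16,OTU37)),(OTU22,OTU45)),((((OTU50,OTU71),(OTU63,OTU8)),OTU35),(OTU19,(OTU18,OTU59))))),OTU13).
The smallest clade enclosing both is (((OTU36,((OTU17,((OTU49,OTU56),OTU48)),OTU9)),(((OTU53,(OTU16,OTU37)),(OTU22,OTU45)),((((OTU50,OTU71),(OTU63,OTU8)),OTU35),(OTU19,(OTU18,OTU59))))),OTU13); the answer is its 20 terminal taxa in alphabetical order.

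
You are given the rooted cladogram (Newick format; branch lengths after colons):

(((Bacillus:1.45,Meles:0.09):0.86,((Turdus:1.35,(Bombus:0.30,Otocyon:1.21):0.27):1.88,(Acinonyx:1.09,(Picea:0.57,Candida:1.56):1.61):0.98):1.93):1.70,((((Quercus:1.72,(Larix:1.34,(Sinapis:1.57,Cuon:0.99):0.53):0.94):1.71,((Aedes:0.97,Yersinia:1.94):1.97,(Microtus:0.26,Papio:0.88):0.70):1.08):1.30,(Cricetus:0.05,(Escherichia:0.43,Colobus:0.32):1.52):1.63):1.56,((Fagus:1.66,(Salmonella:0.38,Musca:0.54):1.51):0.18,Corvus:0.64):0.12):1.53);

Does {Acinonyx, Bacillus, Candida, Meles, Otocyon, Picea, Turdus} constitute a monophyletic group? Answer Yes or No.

The MRCA of the listed taxa subtends ((Bacillus,Meles),((Turdus,(Bombus,Otocyon)),(Acinonyx,(Picea,Candida)))).
That clade also contains Bombus, which is not in the proposed group, so the group is not monophyletic.

No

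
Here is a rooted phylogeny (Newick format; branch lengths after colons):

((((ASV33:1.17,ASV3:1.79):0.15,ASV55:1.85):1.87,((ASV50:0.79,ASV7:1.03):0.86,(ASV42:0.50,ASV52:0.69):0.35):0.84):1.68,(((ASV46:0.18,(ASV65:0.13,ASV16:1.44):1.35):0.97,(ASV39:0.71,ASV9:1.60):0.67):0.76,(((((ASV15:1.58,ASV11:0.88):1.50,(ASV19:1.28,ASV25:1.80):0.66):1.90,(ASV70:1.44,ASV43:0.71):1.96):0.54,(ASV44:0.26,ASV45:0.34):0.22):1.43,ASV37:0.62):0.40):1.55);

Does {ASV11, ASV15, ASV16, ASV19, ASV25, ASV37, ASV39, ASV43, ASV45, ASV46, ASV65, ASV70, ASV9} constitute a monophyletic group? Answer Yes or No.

No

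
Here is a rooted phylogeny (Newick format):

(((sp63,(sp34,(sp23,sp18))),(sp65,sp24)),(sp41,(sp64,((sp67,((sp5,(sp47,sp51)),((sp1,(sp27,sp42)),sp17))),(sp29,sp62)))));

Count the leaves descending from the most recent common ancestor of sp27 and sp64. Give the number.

11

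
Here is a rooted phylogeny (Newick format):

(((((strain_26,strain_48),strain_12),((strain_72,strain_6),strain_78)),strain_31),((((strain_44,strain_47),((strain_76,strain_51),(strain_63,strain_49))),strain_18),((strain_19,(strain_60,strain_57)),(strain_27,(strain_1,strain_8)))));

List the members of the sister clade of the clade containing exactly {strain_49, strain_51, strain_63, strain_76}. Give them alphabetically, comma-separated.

strain_44, strain_47

The clade containing exactly {strain_49, strain_51, strain_63, strain_76} attaches to the tree at the node subtending ((strain_44,strain_47),((strain_76,strain_51),(strain_63,strain_49))).
The other lineage descending from that same node — the sister group — is (strain_44,strain_47); its 2 tips in alphabetical order are the answer.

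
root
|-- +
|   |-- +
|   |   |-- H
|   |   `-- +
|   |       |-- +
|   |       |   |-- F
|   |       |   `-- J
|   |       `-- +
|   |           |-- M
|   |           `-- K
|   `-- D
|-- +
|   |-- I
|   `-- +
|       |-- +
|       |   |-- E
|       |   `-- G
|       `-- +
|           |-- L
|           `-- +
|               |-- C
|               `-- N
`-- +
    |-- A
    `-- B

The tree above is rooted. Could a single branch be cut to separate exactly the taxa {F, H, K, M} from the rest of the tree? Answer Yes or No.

No

The MRCA of the listed taxa subtends (H,((F,J),(M,K))).
That clade also contains J, which is not in the proposed group, so the group is not monophyletic.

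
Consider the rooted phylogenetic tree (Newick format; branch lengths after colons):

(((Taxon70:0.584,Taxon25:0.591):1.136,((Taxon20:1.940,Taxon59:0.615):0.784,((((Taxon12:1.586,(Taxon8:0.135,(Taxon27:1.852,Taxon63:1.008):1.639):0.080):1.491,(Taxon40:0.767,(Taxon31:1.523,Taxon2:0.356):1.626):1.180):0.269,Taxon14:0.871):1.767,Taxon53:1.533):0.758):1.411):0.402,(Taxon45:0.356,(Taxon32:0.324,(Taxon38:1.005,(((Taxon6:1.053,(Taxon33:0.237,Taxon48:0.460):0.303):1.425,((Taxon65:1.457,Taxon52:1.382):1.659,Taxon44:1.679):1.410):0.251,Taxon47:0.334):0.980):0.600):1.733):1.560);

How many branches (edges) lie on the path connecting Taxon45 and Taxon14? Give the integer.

The MRCA of Taxon45 and Taxon14 is the root of the tree.
From Taxon45 up to that node: 2 branches. From Taxon14 up to the same node: 5 branches. Total: 2 + 5 = 7.

7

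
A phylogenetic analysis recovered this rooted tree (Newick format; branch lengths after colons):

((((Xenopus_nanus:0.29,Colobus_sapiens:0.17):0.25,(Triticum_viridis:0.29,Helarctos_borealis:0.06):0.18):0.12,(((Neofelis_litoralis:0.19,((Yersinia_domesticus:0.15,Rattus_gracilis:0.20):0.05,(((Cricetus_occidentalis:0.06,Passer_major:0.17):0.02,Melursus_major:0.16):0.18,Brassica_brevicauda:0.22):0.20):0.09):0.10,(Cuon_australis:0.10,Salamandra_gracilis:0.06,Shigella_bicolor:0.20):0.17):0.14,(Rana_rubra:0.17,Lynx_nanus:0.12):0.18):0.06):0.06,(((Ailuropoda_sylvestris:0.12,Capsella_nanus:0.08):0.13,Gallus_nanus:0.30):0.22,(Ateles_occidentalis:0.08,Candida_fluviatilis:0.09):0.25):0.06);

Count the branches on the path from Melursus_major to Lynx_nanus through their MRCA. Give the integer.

The MRCA of Melursus_major and Lynx_nanus is the node subtending (((Neofelis_litoralis,((Yersinia_domesticus,Rattus_gracilis),(((Cricetus_occidentalis,Passer_major),Melursus_major),Brassica_brevicauda))),(Cuon_australis,Salamandra_gracilis,Shigella_bicolor)),(Rana_rubra,Lynx_nanus)).
From Melursus_major up to that node: 6 branches. From Lynx_nanus up to the same node: 2 branches. Total: 6 + 2 = 8.

8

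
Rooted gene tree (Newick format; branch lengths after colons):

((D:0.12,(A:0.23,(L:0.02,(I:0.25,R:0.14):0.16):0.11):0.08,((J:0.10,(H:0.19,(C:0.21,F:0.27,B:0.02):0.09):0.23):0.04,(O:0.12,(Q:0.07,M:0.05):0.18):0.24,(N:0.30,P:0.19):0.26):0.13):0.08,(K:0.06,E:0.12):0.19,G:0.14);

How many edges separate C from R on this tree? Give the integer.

The MRCA of C and R is the node subtending (D,(A,(L,(I,R))),((J,(H,(C,F,B))),(O,(Q,M)),(N,P))).
From C up to that node: 5 branches. From R up to the same node: 4 branches. Total: 5 + 4 = 9.

9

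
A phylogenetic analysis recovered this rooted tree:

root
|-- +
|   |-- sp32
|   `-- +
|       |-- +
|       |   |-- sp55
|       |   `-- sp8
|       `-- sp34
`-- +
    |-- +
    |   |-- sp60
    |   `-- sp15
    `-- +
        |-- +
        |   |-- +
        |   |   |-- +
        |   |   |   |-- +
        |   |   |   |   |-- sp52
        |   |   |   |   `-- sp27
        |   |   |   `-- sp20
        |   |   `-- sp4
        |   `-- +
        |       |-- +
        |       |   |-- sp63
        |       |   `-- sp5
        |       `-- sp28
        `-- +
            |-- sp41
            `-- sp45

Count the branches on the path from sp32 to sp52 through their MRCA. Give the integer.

9

The MRCA of sp32 and sp52 is the root of the tree.
From sp32 up to that node: 2 branches. From sp52 up to the same node: 7 branches. Total: 2 + 7 = 9.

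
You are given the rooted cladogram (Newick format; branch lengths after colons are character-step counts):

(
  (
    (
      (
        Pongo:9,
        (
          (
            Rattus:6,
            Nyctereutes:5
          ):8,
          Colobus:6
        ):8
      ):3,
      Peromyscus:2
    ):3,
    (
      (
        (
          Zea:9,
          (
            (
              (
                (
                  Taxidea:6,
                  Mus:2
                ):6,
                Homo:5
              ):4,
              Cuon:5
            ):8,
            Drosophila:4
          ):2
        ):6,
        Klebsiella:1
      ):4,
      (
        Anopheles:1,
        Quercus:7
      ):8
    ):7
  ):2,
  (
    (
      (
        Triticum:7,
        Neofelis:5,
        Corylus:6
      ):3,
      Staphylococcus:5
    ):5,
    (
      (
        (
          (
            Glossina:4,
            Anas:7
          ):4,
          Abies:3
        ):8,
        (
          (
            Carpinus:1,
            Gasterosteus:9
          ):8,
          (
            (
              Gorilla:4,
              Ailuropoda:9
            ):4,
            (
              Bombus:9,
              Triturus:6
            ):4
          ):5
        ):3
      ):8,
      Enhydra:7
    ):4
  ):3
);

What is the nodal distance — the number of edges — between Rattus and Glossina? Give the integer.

The MRCA of Rattus and Glossina is the root of the tree.
From Rattus up to that node: 6 branches. From Glossina up to the same node: 6 branches. Total: 6 + 6 = 12.

12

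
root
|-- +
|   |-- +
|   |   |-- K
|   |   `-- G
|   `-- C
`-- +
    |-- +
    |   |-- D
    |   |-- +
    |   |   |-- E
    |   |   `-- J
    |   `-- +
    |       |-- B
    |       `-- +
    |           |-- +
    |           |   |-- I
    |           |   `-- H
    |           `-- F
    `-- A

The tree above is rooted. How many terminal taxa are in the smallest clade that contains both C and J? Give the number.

The MRCA of C and J is the root, so the clade is the entire tree.
That clade contains 11 terminal taxa: A, B, C, D, E, F, G, H, I, J, K.

11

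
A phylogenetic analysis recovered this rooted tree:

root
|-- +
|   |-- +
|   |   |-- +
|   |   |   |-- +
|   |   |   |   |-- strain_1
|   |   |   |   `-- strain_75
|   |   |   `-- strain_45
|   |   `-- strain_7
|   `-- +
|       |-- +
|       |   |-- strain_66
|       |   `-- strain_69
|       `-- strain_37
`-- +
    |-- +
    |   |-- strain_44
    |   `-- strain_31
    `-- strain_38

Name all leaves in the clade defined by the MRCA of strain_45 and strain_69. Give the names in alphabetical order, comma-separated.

Tracing strain_45: it sits inside ((strain_1,strain_75),strain_45).
Tracing strain_69: it sits inside (strain_66,strain_69).
The smallest clade enclosing both is ((((strain_1,strain_75),strain_45),strain_7),((strain_66,strain_69),strain_37)); the answer is its 7 terminal taxa in alphabetical order.

strain_1, strain_37, strain_45, strain_66, strain_69, strain_7, strain_75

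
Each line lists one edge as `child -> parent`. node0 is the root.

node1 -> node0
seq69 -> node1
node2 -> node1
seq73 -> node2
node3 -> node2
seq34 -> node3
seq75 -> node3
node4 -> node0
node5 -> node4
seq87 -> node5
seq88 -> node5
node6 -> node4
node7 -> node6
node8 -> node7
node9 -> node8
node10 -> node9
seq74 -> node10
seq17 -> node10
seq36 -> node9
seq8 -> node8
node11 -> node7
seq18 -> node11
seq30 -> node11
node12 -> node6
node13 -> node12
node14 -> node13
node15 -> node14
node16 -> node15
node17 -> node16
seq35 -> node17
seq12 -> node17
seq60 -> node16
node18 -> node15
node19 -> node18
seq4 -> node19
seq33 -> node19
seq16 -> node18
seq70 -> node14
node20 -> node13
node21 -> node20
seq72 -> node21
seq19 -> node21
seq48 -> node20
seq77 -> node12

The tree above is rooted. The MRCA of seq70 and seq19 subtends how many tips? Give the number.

10

The MRCA of seq70 and seq19 is the node subtending (((((seq35,seq12),seq60),((seq4,seq33),seq16)),seq70),((seq72,seq19),seq48)).
That clade contains 10 terminal taxa: seq12, seq16, seq19, seq33, seq35, seq4, seq48, seq60, seq70, seq72.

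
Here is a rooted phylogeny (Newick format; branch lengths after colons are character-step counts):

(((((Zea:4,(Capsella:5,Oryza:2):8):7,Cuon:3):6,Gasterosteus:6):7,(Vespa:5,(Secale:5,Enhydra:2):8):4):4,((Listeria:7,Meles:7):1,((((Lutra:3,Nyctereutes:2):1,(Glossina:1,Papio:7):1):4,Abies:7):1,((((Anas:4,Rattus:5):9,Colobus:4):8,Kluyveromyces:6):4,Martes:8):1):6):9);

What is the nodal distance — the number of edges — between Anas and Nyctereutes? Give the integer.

9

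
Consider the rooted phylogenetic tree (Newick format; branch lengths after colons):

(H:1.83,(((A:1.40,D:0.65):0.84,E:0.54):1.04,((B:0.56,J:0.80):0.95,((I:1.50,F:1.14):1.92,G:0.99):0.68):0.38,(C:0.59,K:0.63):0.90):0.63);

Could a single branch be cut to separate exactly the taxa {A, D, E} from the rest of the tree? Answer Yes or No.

Yes

The most recent common ancestor of these taxa subtends ((A,D),E).
That clade has exactly 3 tips — every listed taxon and nothing else — so the group is monophyletic.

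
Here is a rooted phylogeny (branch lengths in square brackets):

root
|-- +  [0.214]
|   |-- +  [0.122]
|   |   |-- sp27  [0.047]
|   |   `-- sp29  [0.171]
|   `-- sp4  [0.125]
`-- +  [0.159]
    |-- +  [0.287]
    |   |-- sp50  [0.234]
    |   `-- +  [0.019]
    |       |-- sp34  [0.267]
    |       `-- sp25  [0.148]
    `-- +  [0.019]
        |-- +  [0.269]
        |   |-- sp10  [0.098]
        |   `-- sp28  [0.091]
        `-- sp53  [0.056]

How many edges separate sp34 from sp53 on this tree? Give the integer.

The MRCA of sp34 and sp53 is the node subtending ((sp50,(sp34,sp25)),((sp10,sp28),sp53)).
From sp34 up to that node: 3 branches. From sp53 up to the same node: 2 branches. Total: 3 + 2 = 5.

5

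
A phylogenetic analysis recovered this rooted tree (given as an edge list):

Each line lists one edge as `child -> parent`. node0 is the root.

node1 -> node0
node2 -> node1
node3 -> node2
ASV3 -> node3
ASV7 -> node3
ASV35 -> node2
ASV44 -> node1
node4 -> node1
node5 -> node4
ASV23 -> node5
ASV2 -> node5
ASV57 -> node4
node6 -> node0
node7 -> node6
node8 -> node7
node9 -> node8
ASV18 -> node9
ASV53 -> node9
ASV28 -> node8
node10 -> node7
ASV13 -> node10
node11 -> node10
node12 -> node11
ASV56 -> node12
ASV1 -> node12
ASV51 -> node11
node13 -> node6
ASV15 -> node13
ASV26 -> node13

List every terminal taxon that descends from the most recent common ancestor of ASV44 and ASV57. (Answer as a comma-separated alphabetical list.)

Tracing ASV44: it sits inside (((ASV3,ASV7),ASV35),ASV44,((ASV23,ASV2),ASV57)).
Tracing ASV57: it sits inside ((ASV23,ASV2),ASV57).
The smallest clade enclosing both is (((ASV3,ASV7),ASV35),ASV44,((ASV23,ASV2),ASV57)); the answer is its 7 terminal taxa in alphabetical order.

ASV2, ASV23, ASV3, ASV35, ASV44, ASV57, ASV7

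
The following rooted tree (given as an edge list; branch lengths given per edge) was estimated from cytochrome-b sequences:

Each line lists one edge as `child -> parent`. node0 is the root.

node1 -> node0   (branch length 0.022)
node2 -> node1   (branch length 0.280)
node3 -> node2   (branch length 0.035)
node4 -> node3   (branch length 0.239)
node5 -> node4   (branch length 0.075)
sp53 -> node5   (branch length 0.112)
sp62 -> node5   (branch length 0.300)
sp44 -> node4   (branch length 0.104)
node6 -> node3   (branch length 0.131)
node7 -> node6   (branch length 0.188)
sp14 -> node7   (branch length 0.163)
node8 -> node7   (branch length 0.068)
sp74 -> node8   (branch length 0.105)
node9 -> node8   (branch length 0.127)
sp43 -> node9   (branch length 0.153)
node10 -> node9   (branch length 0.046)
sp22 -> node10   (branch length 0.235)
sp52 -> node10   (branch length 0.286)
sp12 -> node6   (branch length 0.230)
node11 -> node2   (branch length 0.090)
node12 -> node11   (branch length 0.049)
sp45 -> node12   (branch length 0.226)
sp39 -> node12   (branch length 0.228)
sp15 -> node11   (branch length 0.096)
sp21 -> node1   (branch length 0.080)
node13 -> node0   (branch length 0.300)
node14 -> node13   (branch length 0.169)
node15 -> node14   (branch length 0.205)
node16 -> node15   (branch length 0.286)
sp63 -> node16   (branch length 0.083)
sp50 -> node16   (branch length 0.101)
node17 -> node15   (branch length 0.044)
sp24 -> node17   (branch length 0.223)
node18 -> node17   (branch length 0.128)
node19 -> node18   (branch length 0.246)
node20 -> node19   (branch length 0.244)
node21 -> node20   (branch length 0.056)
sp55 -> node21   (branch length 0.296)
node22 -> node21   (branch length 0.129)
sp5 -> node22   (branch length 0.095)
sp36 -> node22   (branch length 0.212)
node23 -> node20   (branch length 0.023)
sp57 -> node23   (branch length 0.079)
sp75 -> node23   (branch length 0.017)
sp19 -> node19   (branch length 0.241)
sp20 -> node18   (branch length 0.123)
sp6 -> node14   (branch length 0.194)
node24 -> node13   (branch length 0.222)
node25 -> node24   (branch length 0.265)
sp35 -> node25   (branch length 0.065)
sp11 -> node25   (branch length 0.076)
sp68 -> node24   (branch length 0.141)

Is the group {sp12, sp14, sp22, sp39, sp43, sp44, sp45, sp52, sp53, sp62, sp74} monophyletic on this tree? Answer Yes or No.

The MRCA of the listed taxa subtends ((((sp53,sp62),sp44),((sp14,(sp74,(sp43,(sp22,sp52)))),sp12)),((sp45,sp39),sp15)).
That clade also contains sp15, which is not in the proposed group, so the group is not monophyletic.

No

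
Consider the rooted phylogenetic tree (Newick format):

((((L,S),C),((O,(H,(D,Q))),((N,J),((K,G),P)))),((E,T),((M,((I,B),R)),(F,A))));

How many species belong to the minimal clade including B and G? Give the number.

The MRCA of B and G is the root, so the clade is the entire tree.
That clade contains 20 terminal taxa: A, B, C, D, E, F, G, H, I, J, K, L, M, N, O, P, Q, R, S, T.

20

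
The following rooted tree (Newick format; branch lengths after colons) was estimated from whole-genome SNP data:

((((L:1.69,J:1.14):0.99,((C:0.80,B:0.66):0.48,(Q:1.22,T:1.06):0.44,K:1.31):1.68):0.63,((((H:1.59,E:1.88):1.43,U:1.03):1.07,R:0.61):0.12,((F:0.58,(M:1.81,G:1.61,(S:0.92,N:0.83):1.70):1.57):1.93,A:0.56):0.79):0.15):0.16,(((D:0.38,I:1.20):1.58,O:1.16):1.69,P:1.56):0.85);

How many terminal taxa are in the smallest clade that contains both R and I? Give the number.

21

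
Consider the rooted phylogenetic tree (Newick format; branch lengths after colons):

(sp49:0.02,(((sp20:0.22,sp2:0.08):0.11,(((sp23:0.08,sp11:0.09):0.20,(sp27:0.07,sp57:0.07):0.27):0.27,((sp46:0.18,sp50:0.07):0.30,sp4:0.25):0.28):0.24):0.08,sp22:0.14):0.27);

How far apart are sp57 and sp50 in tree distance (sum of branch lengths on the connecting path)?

1.26

The path runs sp57 → … → MRCA → … → sp50; the MRCA is the node subtending (((sp23,sp11),(sp27,sp57)),((sp46,sp50),sp4)).
Branch lengths along that path: 0.07 + 0.27 + 0.27 + 0.28 + 0.30 + 0.07 = 1.26.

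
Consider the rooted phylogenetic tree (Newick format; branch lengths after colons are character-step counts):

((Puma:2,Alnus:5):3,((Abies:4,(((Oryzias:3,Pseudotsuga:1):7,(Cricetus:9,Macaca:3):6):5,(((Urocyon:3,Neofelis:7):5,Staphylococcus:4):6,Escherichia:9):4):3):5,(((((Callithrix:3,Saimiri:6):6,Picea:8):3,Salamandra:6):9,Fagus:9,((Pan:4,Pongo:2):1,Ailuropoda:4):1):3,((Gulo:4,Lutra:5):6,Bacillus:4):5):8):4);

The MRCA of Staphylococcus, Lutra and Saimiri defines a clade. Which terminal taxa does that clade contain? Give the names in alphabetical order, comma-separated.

Abies, Ailuropoda, Bacillus, Callithrix, Cricetus, Escherichia, Fagus, Gulo, Lutra, Macaca, Neofelis, Oryzias, Pan, Picea, Pongo, Pseudotsuga, Saimiri, Salamandra, Staphylococcus, Urocyon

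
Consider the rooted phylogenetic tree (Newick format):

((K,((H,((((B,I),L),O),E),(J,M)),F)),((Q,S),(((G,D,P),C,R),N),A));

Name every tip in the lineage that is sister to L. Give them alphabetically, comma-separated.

B, I

L attaches to the tree at the node subtending ((B,I),L).
The other lineage descending from that same node — the sister group — is (B,I); its 2 tips in alphabetical order are the answer.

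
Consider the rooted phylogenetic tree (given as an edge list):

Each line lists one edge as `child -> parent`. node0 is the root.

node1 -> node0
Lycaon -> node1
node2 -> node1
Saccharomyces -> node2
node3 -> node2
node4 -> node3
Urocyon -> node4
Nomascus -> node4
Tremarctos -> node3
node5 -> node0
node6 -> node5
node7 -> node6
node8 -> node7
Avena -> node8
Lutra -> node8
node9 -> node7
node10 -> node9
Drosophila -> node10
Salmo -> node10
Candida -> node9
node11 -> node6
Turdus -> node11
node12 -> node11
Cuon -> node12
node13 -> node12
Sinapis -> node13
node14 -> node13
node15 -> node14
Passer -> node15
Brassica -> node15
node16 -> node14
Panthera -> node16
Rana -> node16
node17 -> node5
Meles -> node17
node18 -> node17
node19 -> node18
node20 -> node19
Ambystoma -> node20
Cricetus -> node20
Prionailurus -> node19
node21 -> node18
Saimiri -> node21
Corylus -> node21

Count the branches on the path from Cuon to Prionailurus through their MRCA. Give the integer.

8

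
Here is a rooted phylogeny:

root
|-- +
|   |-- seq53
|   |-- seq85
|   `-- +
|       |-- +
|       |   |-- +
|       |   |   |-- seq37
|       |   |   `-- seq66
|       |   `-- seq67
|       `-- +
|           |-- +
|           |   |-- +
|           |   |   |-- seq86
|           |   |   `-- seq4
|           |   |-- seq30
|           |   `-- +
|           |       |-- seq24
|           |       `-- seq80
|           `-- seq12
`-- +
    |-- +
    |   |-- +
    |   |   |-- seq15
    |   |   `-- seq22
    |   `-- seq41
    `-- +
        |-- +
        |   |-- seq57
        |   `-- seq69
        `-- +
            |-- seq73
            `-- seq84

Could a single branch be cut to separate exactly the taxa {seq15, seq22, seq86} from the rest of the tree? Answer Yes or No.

The MRCA of the listed taxa is the root, so the smallest clade containing them is the whole tree.
That clade also contains seq12, seq24, seq30, seq37, seq4, seq41, seq53, seq57, seq66, seq67, seq69, seq73, seq80, seq84, seq85, which are not in the proposed group, so the group is not monophyletic.

No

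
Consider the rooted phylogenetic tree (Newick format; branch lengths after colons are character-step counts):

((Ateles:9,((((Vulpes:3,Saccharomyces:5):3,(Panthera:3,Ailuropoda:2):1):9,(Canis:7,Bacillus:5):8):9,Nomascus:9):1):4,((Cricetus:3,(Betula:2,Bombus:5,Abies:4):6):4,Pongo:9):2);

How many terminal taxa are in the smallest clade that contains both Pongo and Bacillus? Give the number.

13

The MRCA of Pongo and Bacillus is the root, so the clade is the entire tree.
That clade contains 13 terminal taxa: Abies, Ailuropoda, Ateles, Bacillus, Betula, Bombus, Canis, Cricetus, Nomascus, Panthera, Pongo, Saccharomyces, Vulpes.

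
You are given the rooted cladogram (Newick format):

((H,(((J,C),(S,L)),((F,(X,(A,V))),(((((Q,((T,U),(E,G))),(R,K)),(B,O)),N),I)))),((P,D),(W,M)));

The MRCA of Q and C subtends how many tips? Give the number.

19

The MRCA of Q and C is the node subtending (((J,C),(S,L)),((F,(X,(A,V))),(((((Q,((T,U),(E,G))),(R,K)),(B,O)),N),I))).
That clade contains 19 terminal taxa: A, B, C, E, F, G, I, J, K, L, N, O, Q, R, S, T, U, V, X.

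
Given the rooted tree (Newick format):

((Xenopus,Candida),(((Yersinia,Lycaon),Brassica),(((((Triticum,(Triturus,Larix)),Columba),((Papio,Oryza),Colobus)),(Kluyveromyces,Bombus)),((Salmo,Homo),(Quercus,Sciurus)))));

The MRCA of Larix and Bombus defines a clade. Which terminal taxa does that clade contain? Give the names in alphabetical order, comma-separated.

Bombus, Colobus, Columba, Kluyveromyces, Larix, Oryza, Papio, Triticum, Triturus

Tracing Larix: it sits inside (Triturus,Larix).
Tracing Bombus: it sits inside (Kluyveromyces,Bombus).
The smallest clade enclosing both is ((((Triticum,(Triturus,Larix)),Columba),((Papio,Oryza),Colobus)),(Kluyveromyces,Bombus)); the answer is its 9 terminal taxa in alphabetical order.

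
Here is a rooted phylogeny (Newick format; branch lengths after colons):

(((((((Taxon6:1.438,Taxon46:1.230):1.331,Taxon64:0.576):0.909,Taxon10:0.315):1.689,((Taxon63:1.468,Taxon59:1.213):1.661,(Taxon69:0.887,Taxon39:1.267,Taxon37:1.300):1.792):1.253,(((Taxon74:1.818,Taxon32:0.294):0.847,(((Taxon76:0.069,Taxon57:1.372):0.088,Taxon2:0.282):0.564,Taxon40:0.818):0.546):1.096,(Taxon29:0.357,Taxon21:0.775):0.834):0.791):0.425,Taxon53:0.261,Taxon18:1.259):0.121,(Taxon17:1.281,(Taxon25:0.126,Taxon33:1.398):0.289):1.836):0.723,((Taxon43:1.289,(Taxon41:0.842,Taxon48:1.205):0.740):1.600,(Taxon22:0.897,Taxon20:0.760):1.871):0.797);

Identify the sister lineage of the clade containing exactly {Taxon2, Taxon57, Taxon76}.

Taxon40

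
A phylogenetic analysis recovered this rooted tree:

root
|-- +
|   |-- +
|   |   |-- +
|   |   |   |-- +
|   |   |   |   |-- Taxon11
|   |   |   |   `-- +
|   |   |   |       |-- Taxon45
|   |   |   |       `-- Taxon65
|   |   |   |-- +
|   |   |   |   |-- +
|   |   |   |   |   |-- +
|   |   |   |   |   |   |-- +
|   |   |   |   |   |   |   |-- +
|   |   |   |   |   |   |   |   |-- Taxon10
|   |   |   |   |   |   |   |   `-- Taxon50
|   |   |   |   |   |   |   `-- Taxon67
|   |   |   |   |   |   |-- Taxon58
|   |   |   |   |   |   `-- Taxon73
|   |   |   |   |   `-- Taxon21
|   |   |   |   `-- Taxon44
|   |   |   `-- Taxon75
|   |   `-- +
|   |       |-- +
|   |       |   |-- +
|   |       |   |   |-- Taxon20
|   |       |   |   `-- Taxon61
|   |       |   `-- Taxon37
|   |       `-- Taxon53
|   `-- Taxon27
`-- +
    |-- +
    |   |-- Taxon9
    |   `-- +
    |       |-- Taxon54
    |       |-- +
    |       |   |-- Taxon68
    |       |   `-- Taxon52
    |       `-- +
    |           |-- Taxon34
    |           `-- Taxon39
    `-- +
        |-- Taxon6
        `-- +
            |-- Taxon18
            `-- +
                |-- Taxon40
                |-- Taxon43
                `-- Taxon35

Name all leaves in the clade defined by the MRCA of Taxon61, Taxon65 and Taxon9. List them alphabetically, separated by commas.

Tracing Taxon61: it sits inside (Taxon20,Taxon61).
Tracing Taxon65: it sits inside (Taxon45,Taxon65).
Tracing Taxon9: it sits inside (Taxon9,(Taxon54,(Taxon68,Taxon52),(Taxon34,Taxon39))).
The smallest clade enclosing all 3 is the whole tree (their MRCA is the root), so the answer is all 27 tips in alphabetical order.

Taxon10, Taxon11, Taxon18, Taxon20, Taxon21, Taxon27, Taxon34, Taxon35, Taxon37, Taxon39, Taxon40, Taxon43, Taxon44, Taxon45, Taxon50, Taxon52, Taxon53, Taxon54, Taxon58, Taxon6, Taxon61, Taxon65, Taxon67, Taxon68, Taxon73, Taxon75, Taxon9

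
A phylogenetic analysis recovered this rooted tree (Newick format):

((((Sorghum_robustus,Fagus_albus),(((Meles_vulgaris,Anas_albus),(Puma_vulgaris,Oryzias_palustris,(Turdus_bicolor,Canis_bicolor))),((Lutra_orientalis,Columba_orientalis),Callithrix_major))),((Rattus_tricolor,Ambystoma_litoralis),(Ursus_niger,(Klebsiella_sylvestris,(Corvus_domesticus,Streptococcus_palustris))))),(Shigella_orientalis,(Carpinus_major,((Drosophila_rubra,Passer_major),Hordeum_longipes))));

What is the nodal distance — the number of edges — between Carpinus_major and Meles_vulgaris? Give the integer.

The MRCA of Carpinus_major and Meles_vulgaris is the root of the tree.
From Carpinus_major up to that node: 3 branches. From Meles_vulgaris up to the same node: 6 branches. Total: 3 + 6 = 9.

9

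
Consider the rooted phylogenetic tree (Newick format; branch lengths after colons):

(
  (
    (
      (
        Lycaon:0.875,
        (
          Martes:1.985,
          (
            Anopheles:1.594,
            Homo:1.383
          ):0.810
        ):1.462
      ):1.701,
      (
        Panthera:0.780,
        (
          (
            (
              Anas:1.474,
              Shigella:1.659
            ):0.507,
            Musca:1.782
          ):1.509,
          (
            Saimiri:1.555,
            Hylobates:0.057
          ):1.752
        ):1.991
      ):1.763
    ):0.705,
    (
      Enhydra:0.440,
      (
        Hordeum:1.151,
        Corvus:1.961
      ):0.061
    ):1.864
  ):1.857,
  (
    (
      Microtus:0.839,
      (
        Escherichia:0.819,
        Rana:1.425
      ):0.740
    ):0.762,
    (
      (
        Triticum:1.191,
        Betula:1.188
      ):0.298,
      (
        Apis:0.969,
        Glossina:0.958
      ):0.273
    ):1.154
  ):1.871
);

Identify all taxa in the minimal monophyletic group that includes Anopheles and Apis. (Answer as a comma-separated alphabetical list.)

Tracing Anopheles: it sits inside (Anopheles,Homo).
Tracing Apis: it sits inside (Apis,Glossina).
The smallest clade enclosing both is the whole tree (their MRCA is the root), so the answer is all 20 tips in alphabetical order.

Anas, Anopheles, Apis, Betula, Corvus, Enhydra, Escherichia, Glossina, Homo, Hordeum, Hylobates, Lycaon, Martes, Microtus, Musca, Panthera, Rana, Saimiri, Shigella, Triticum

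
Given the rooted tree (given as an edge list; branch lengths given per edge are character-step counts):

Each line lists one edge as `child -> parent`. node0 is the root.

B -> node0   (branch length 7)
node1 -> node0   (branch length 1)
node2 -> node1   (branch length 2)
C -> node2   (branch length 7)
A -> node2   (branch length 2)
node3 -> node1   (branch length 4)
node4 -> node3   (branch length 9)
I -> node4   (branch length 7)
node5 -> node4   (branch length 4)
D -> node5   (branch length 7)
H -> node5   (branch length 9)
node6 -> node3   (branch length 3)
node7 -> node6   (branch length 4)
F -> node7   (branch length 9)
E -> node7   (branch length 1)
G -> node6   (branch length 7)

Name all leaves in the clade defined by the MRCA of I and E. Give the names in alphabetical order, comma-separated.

D, E, F, G, H, I

Tracing I: it sits inside (I,(D,H)).
Tracing E: it sits inside (F,E).
The smallest clade enclosing both is ((I,(D,H)),((F,E),G)); the answer is its 6 terminal taxa in alphabetical order.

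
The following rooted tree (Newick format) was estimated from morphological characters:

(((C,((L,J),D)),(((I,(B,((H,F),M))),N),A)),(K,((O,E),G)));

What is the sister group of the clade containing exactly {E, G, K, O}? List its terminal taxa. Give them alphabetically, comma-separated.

The clade containing exactly {E, G, K, O} attaches directly to the root of the tree.
The other lineage descending from that same node — the sister group — is ((C,((L,J),D)),(((I,(B,((H,F),M))),N),A)); its 11 tips in alphabetical order are the answer.

A, B, C, D, F, H, I, J, L, M, N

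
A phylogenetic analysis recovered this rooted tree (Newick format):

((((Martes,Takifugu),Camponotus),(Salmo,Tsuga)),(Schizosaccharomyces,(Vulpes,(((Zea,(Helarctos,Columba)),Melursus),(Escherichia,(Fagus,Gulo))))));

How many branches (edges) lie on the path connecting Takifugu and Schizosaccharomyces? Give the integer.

6

The MRCA of Takifugu and Schizosaccharomyces is the root of the tree.
From Takifugu up to that node: 4 branches. From Schizosaccharomyces up to the same node: 2 branches. Total: 4 + 2 = 6.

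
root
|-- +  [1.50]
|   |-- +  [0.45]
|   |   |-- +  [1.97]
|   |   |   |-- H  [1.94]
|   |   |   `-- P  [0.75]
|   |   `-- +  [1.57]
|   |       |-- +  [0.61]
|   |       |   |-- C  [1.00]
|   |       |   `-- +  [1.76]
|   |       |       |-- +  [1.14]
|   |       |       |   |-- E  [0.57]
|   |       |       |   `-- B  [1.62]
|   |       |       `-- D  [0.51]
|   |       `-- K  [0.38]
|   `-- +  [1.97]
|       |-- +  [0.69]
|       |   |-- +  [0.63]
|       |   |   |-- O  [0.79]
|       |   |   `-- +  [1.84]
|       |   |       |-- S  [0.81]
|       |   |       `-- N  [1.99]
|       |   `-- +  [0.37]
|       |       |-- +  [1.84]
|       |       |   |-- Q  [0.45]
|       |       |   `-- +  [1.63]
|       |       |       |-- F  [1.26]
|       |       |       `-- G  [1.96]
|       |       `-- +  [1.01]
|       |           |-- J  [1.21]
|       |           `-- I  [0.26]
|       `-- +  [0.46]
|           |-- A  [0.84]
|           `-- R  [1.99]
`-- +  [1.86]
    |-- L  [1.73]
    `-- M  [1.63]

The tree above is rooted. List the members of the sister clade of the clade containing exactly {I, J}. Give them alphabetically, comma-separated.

F, G, Q

The clade containing exactly {I, J} attaches to the tree at the node subtending ((Q,(F,G)),(J,I)).
The other lineage descending from that same node — the sister group — is (Q,(F,G)); its 3 tips in alphabetical order are the answer.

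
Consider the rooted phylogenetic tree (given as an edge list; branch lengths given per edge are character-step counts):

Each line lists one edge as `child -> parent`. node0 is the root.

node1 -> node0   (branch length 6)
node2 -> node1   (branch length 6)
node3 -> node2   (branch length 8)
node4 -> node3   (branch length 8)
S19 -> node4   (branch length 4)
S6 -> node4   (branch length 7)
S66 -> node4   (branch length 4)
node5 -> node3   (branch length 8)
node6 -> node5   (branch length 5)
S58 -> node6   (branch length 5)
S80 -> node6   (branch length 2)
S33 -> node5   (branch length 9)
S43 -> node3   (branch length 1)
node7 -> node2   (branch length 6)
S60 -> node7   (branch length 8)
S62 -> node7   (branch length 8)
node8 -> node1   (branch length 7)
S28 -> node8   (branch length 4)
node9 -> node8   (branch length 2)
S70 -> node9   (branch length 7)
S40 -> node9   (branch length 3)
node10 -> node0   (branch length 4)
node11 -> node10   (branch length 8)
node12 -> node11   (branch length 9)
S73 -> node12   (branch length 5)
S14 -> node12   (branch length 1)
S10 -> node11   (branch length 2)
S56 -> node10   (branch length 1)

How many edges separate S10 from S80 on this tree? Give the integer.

9

The MRCA of S10 and S80 is the root of the tree.
From S10 up to that node: 3 branches. From S80 up to the same node: 6 branches. Total: 3 + 6 = 9.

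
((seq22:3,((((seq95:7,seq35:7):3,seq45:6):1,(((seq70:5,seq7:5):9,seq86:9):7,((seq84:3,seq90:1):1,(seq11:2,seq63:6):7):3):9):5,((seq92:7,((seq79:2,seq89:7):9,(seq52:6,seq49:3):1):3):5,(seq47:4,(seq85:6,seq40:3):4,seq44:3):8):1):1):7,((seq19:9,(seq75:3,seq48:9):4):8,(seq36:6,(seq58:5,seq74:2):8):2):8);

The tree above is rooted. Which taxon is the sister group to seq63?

seq63 attaches to the tree at the node subtending (seq11,seq63).
The other lineage descending from that same node — the sister group — is the single tip seq11.

seq11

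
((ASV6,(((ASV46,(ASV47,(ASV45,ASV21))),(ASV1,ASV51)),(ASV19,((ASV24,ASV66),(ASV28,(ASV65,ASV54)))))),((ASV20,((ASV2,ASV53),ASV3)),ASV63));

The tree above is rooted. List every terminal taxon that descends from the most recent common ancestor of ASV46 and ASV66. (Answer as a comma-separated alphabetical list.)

ASV1, ASV19, ASV21, ASV24, ASV28, ASV45, ASV46, ASV47, ASV51, ASV54, ASV65, ASV66

Tracing ASV46: it sits inside (ASV46,(ASV47,(ASV45,ASV21))).
Tracing ASV66: it sits inside (ASV24,ASV66).
The smallest clade enclosing both is (((ASV46,(ASV47,(ASV45,ASV21))),(ASV1,ASV51)),(ASV19,((ASV24,ASV66),(ASV28,(ASV65,ASV54))))); the answer is its 12 terminal taxa in alphabetical order.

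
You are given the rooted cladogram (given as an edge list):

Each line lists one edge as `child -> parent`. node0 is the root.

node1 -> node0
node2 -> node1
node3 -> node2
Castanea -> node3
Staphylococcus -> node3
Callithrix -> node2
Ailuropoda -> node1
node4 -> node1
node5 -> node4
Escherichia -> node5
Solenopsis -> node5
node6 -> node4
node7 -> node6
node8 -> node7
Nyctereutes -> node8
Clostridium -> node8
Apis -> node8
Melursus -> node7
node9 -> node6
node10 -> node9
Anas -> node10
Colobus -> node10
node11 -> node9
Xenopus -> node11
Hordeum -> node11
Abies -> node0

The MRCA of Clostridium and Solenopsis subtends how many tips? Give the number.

The MRCA of Clostridium and Solenopsis is the node subtending ((Escherichia,Solenopsis),(((Nyctereutes,Clostridium,Apis),Melursus),((Anas,Colobus),(Xenopus,Hordeum)))).
That clade contains 10 terminal taxa: Anas, Apis, Clostridium, Colobus, Escherichia, Hordeum, Melursus, Nyctereutes, Solenopsis, Xenopus.

10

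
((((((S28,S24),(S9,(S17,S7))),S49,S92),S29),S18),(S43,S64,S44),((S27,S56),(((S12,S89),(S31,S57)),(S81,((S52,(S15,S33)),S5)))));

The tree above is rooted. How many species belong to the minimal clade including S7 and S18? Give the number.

The MRCA of S7 and S18 is the node subtending (((((S28,S24),(S9,(S17,S7))),S49,S92),S29),S18).
That clade contains 9 terminal taxa: S17, S18, S24, S28, S29, S49, S7, S9, S92.

9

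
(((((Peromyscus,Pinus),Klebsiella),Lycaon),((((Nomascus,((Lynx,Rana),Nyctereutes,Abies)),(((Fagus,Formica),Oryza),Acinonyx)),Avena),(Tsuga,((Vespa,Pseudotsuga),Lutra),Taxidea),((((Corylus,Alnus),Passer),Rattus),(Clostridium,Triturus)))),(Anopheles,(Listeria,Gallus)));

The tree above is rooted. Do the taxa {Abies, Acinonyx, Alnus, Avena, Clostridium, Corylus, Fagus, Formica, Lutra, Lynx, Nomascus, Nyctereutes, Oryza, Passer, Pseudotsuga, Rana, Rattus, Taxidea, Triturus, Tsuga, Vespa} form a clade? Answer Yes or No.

Yes

The most recent common ancestor of these taxa subtends ((((Nomascus,((Lynx,Rana),Nyctereutes,Abies)),(((Fagus,Formica),Oryza),Acinonyx)),Avena),(Tsuga,((Vespa,Pseudotsuga),Lutra),Taxidea),((((Corylus,Alnus),Passer),Rattus),(Clostridium,Triturus))).
That clade has exactly 21 tips — every listed taxon and nothing else — so the group is monophyletic.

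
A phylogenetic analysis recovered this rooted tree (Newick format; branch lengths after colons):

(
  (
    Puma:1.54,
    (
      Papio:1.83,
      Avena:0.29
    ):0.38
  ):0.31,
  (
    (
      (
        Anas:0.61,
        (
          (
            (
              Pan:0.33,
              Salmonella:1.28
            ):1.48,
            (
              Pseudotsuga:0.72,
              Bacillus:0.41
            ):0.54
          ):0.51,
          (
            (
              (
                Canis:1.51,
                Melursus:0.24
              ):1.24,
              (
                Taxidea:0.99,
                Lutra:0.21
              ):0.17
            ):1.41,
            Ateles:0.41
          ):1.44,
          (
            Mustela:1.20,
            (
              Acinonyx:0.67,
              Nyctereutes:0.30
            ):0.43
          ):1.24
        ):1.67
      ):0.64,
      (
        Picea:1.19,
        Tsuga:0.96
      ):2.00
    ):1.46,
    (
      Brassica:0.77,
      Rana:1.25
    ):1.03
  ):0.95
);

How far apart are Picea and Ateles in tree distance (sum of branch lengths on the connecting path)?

The path runs Picea → … → MRCA → … → Ateles; the MRCA is the node subtending ((Anas,(((Pan,Salmonella),(Pseudotsuga,Bacillus)),(((Canis,Melursus),(Taxidea,Lutra)),Ateles),(Mustela,(Acinonyx,Nyctereutes)))),(Picea,Tsuga)).
Branch lengths along that path: 1.19 + 2.00 + 0.64 + 1.67 + 1.44 + 0.41 = 7.35.

7.35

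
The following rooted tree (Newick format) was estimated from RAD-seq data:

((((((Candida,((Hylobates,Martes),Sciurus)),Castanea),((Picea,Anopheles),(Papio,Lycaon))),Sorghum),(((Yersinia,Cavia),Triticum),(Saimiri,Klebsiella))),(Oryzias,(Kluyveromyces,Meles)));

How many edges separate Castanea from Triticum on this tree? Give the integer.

The MRCA of Castanea and Triticum is the node subtending (((((Candida,((Hylobates,Martes),Sciurus)),Castanea),((Picea,Anopheles),(Papio,Lycaon))),Sorghum),(((Yersinia,Cavia),Triticum),(Saimiri,Klebsiella))).
From Castanea up to that node: 4 branches. From Triticum up to the same node: 3 branches. Total: 4 + 3 = 7.

7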